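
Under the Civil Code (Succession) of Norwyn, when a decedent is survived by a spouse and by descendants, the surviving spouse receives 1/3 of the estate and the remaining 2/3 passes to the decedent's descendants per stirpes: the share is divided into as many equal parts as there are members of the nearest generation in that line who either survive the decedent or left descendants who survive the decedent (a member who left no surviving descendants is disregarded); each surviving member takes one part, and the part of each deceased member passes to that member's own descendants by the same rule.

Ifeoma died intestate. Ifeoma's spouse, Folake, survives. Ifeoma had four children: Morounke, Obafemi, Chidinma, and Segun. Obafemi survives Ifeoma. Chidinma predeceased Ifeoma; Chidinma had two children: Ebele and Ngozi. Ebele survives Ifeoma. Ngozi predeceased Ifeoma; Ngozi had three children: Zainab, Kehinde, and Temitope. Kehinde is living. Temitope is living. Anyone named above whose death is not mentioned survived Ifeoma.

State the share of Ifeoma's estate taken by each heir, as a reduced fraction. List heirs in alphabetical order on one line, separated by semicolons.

Ebele 1/12; Folake 1/3; Kehinde 1/36; Morounke 1/6; Obafemi 1/6; Segun 1/6; Temitope 1/36; Zainab 1/36

Folake, as surviving spouse, takes 1/3.
The remaining 2/3 passes to Ifeoma's descendants per stirpes.
The 2/3 is divided into 4 equal shares of 1/6 among Morounke, Obafemi, Chidinma, Segun.
Morounke is living and takes 1/6.
Obafemi is living and takes 1/6.
Chidinma predeceased; the 1/6 allotted to Chidinma's branch passes to Chidinma's issue by representation.
The 1/6 is divided into 2 equal shares of 1/12 among Ebele, Ngozi.
Ebele is living and takes 1/12.
Ngozi predeceased; the 1/12 allotted to Ngozi's branch passes to Ngozi's issue by representation.
The 1/12 is divided into 3 equal shares of 1/36 among Zainab, Kehinde, Temitope.
Zainab is living and takes 1/36.
Kehinde is living and takes 1/36.
Temitope is living and takes 1/36.
Segun is living and takes 1/6.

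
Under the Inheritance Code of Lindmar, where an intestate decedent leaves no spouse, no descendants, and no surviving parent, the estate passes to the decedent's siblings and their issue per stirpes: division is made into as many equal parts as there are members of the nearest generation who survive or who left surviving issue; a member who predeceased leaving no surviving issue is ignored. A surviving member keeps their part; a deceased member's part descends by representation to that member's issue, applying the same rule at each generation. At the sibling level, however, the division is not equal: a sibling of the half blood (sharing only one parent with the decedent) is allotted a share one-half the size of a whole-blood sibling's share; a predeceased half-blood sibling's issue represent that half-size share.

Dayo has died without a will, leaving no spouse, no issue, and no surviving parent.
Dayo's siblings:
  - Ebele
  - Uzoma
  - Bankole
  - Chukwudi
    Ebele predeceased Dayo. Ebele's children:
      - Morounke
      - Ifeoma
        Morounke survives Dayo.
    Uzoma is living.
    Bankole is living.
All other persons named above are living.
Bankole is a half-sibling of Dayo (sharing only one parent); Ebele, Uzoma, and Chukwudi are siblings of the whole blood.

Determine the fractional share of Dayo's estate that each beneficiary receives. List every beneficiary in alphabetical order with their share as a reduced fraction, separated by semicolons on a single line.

Bankole 1/7; Chukwudi 2/7; Ifeoma 1/7; Morounke 1/7; Uzoma 2/7

No spouse, descendants, or parent survives, so the estate passes to Dayo's siblings per stirpes.
Half-blood siblings count for one-half the weight of whole-blood siblings at the initial division.
Dividing 1 in proportion to weights (total weight 7/2): Ebele (weight 1) → 2/7; Uzoma (weight 1) → 2/7; Bankole (weight 1/2) → 1/7; Chukwudi (weight 1) → 2/7.
Ebele predeceased; the 2/7 allotted to Ebele's branch passes to Ebele's issue by representation.
The 2/7 is divided into 2 equal shares of 1/7 among Morounke, Ifeoma.
Morounke is living and takes 1/7.
Ifeoma is living and takes 1/7.
Uzoma is living and takes 2/7.
Bankole is living and takes 1/7.
Chukwudi is living and takes 2/7.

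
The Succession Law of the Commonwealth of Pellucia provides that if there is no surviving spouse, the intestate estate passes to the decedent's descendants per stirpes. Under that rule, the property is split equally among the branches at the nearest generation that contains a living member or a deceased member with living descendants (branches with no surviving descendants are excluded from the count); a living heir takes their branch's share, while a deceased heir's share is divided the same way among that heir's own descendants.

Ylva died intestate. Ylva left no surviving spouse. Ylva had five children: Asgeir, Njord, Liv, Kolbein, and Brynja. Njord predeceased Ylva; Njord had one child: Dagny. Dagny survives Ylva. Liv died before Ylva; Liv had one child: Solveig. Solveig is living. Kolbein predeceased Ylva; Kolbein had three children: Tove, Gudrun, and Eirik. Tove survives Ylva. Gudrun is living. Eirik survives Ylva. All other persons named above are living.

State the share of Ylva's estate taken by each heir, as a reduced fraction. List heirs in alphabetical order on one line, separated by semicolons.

Asgeir 1/5; Brynja 1/5; Dagny 1/5; Eirik 1/15; Gudrun 1/15; Solveig 1/5; Tove 1/15

There is no surviving spouse, so the entire estate passes to Ylva's descendants per stirpes.
The estate is divided into 5 equal shares of 1/5 among Asgeir, Njord, Liv, Kolbein, Brynja.
Asgeir is living and takes 1/5.
Njord predeceased; the 1/5 allotted to Njord's branch passes to Njord's issue by representation.
Dagny is the sole taker at this level and receives the full 1/5.
Liv predeceased; the 1/5 allotted to Liv's branch passes to Liv's issue by representation.
Solveig is the sole taker at this level and receives the full 1/5.
Kolbein predeceased; the 1/5 allotted to Kolbein's branch passes to Kolbein's issue by representation.
The 1/5 is divided into 3 equal shares of 1/15 among Tove, Gudrun, Eirik.
Tove is living and takes 1/15.
Gudrun is living and takes 1/15.
Eirik is living and takes 1/15.
Brynja is living and takes 1/5.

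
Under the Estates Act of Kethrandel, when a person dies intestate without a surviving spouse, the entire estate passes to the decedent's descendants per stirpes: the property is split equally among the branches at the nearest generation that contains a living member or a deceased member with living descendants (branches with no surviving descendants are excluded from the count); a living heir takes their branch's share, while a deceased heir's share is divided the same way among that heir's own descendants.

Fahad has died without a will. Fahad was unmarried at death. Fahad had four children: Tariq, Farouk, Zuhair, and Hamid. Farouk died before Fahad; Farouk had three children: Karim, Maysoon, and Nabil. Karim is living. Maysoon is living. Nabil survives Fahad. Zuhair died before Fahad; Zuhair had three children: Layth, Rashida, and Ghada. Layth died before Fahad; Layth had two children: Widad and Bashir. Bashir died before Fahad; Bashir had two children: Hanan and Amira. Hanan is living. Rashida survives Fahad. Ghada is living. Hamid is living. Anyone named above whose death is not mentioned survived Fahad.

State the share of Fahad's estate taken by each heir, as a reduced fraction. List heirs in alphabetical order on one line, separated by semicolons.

There is no surviving spouse, so the entire estate passes to Fahad's descendants per stirpes.
The estate is divided into 4 equal shares of 1/4 among Tariq, Farouk, Zuhair, Hamid.
Tariq is living and takes 1/4.
Farouk predeceased; the 1/4 allotted to Farouk's branch passes to Farouk's issue by representation.
The 1/4 is divided into 3 equal shares of 1/12 among Karim, Maysoon, Nabil.
Karim is living and takes 1/12.
Maysoon is living and takes 1/12.
Nabil is living and takes 1/12.
Zuhair predeceased; the 1/4 allotted to Zuhair's branch passes to Zuhair's issue by representation.
The 1/4 is divided into 3 equal shares of 1/12 among Layth, Rashida, Ghada.
Layth predeceased; the 1/12 allotted to Layth's branch passes to Layth's issue by representation.
The 1/12 is divided into 2 equal shares of 1/24 among Widad, Bashir.
Widad is living and takes 1/24.
Bashir predeceased; the 1/24 allotted to Bashir's branch passes to Bashir's issue by representation.
The 1/24 is divided into 2 equal shares of 1/48 among Hanan, Amira.
Hanan is living and takes 1/48.
Amira is living and takes 1/48.
Rashida is living and takes 1/12.
Ghada is living and takes 1/12.
Hamid is living and takes 1/4.

Amira 1/48; Ghada 1/12; Hamid 1/4; Hanan 1/48; Karim 1/12; Maysoon 1/12; Nabil 1/12; Rashida 1/12; Tariq 1/4; Widad 1/24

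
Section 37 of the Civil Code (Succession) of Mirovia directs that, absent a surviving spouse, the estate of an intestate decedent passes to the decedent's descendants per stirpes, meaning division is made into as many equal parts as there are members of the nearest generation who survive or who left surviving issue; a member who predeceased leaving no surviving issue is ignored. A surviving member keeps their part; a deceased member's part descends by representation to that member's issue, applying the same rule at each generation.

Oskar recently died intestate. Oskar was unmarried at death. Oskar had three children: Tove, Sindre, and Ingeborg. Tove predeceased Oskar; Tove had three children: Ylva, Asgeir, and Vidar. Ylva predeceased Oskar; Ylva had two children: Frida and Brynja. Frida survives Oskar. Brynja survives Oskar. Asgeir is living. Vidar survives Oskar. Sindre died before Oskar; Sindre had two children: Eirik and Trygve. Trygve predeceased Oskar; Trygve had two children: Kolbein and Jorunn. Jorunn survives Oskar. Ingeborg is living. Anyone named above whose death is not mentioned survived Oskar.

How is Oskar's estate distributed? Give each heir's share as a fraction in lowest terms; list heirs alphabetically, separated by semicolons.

Asgeir 1/9; Brynja 1/18; Eirik 1/6; Frida 1/18; Ingeborg 1/3; Jorunn 1/12; Kolbein 1/12; Vidar 1/9

There is no surviving spouse, so the entire estate passes to Oskar's descendants per stirpes.
The estate is divided into 3 equal shares of 1/3 among Tove, Sindre, Ingeborg.
Tove predeceased; the 1/3 allotted to Tove's branch passes to Tove's issue by representation.
The 1/3 is divided into 3 equal shares of 1/9 among Ylva, Asgeir, Vidar.
Ylva predeceased; the 1/9 allotted to Ylva's branch passes to Ylva's issue by representation.
The 1/9 is divided into 2 equal shares of 1/18 among Frida, Brynja.
Frida is living and takes 1/18.
Brynja is living and takes 1/18.
Asgeir is living and takes 1/9.
Vidar is living and takes 1/9.
Sindre predeceased; the 1/3 allotted to Sindre's branch passes to Sindre's issue by representation.
The 1/3 is divided into 2 equal shares of 1/6 among Eirik, Trygve.
Eirik is living and takes 1/6.
Trygve predeceased; the 1/6 allotted to Trygve's branch passes to Trygve's issue by representation.
The 1/6 is divided into 2 equal shares of 1/12 among Kolbein, Jorunn.
Kolbein is living and takes 1/12.
Jorunn is living and takes 1/12.
Ingeborg is living and takes 1/3.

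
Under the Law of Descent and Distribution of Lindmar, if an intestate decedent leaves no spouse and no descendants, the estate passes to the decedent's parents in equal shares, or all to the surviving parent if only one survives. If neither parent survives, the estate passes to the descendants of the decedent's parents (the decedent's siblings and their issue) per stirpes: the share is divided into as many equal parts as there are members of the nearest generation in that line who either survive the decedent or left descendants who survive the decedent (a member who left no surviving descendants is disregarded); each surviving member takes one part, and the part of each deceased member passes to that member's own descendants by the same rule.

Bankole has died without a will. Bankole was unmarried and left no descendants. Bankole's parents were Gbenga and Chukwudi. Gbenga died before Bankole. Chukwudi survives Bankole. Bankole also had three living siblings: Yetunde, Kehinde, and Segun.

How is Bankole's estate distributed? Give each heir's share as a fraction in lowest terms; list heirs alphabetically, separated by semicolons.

Chukwudi 1

Only one parent, Chukwudi, survives, so Chukwudi takes the entire estate. The siblings take nothing because a surviving parent has priority.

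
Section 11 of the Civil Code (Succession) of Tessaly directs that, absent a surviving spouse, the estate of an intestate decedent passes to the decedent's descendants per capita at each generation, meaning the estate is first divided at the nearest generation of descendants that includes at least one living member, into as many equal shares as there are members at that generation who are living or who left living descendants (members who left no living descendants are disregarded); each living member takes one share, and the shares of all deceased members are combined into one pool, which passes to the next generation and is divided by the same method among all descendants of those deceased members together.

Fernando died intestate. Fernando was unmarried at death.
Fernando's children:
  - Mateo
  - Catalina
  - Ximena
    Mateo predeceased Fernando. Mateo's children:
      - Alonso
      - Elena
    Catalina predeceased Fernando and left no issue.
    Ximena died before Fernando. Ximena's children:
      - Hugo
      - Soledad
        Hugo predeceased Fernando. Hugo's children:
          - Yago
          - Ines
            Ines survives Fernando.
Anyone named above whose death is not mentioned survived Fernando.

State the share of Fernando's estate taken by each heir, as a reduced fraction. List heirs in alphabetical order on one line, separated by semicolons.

There is no surviving spouse, so the entire estate passes to Fernando's descendants per capita at each generation.
No one at generation 1 (Mateo, Ximena) is living; moving to the next generation.
At generation 2 (Alonso, Elena, Hugo, Soledad) there are 4 shares of (1)/4 = 1/4 each.
Living: Alonso, Elena, and Soledad — each takes 1/4.
Deceased: Hugo. That 1/4 share is carried to generation 3.
At generation 3 (Yago, Ines) there are 2 shares of (1/4)/2 = 1/8 each.
Living: Yago and Ines — each takes 1/8.

Alonso 1/4; Elena 1/4; Ines 1/8; Soledad 1/4; Yago 1/8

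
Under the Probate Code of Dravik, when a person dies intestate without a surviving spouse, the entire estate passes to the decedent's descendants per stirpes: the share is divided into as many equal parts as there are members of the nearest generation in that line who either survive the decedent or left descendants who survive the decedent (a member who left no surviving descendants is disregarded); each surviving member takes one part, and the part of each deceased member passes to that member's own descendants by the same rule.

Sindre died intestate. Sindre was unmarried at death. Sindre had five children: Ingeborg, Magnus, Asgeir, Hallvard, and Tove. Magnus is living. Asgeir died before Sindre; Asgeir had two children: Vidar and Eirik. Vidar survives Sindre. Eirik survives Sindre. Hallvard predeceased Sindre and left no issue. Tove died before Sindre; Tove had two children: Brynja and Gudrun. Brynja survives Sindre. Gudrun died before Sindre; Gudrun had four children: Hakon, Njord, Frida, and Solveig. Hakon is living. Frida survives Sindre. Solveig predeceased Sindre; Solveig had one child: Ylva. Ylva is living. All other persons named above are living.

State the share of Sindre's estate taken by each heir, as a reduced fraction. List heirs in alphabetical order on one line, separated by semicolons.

There is no surviving spouse, so the entire estate passes to Sindre's descendants per stirpes.
Hallvard left no surviving issue, so that branch lapses and is disregarded.
The estate is divided into 4 equal shares of 1/4 among Ingeborg, Magnus, Asgeir, Tove.
Ingeborg is living and takes 1/4.
Magnus is living and takes 1/4.
Asgeir predeceased; the 1/4 allotted to Asgeir's branch passes to Asgeir's issue by representation.
The 1/4 is divided into 2 equal shares of 1/8 among Vidar, Eirik.
Vidar is living and takes 1/8.
Eirik is living and takes 1/8.
Tove predeceased; the 1/4 allotted to Tove's branch passes to Tove's issue by representation.
The 1/4 is divided into 2 equal shares of 1/8 among Brynja, Gudrun.
Brynja is living and takes 1/8.
Gudrun predeceased; the 1/8 allotted to Gudrun's branch passes to Gudrun's issue by representation.
The 1/8 is divided into 4 equal shares of 1/32 among Hakon, Njord, Frida, Solveig.
Hakon is living and takes 1/32.
Njord is living and takes 1/32.
Frida is living and takes 1/32.
Solveig predeceased; the 1/32 allotted to Solveig's branch passes to Solveig's issue by representation.
Ylva is the sole taker at this level and receives the full 1/32.

Brynja 1/8; Eirik 1/8; Frida 1/32; Hakon 1/32; Ingeborg 1/4; Magnus 1/4; Njord 1/32; Vidar 1/8; Ylva 1/32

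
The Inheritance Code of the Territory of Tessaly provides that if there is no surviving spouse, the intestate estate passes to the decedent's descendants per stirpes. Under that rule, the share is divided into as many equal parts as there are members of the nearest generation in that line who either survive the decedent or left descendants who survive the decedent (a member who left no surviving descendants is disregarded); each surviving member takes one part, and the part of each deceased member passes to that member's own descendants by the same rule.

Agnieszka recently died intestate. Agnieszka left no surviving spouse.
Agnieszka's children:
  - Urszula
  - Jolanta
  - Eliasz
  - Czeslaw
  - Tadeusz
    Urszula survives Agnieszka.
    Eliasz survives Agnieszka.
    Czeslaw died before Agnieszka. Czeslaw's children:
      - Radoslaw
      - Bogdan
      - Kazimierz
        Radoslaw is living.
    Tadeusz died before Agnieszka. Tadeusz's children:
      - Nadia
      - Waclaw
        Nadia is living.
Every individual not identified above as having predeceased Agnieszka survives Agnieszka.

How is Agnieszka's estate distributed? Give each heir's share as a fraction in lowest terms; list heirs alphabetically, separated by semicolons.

There is no surviving spouse, so the entire estate passes to Agnieszka's descendants per stirpes.
The estate is divided into 5 equal shares of 1/5 among Urszula, Jolanta, Eliasz, Czeslaw, Tadeusz.
Urszula is living and takes 1/5.
Jolanta is living and takes 1/5.
Eliasz is living and takes 1/5.
Czeslaw predeceased; the 1/5 allotted to Czeslaw's branch passes to Czeslaw's issue by representation.
The 1/5 is divided into 3 equal shares of 1/15 among Radoslaw, Bogdan, Kazimierz.
Radoslaw is living and takes 1/15.
Bogdan is living and takes 1/15.
Kazimierz is living and takes 1/15.
Tadeusz predeceased; the 1/5 allotted to Tadeusz's branch passes to Tadeusz's issue by representation.
The 1/5 is divided into 2 equal shares of 1/10 among Nadia, Waclaw.
Nadia is living and takes 1/10.
Waclaw is living and takes 1/10.

Bogdan 1/15; Eliasz 1/5; Jolanta 1/5; Kazimierz 1/15; Nadia 1/10; Radoslaw 1/15; Urszula 1/5; Waclaw 1/10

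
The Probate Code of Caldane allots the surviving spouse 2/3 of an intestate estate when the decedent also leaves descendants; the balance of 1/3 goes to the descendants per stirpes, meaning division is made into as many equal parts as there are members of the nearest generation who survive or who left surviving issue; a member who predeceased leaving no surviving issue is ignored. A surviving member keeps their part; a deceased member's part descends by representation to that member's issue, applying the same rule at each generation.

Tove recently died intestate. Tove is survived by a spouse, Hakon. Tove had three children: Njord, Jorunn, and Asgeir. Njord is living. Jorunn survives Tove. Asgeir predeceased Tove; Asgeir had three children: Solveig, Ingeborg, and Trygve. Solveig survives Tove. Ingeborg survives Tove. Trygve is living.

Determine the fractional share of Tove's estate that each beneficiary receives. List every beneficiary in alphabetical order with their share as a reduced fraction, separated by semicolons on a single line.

Hakon 2/3; Ingeborg 1/27; Jorunn 1/9; Njord 1/9; Solveig 1/27; Trygve 1/27

Hakon, as surviving spouse, takes 2/3.
The remaining 1/3 passes to Tove's descendants per stirpes.
The 1/3 is divided into 3 equal shares of 1/9 among Njord, Jorunn, Asgeir.
Njord is living and takes 1/9.
Jorunn is living and takes 1/9.
Asgeir predeceased; the 1/9 allotted to Asgeir's branch passes to Asgeir's issue by representation.
The 1/9 is divided into 3 equal shares of 1/27 among Solveig, Ingeborg, Trygve.
Solveig is living and takes 1/27.
Ingeborg is living and takes 1/27.
Trygve is living and takes 1/27.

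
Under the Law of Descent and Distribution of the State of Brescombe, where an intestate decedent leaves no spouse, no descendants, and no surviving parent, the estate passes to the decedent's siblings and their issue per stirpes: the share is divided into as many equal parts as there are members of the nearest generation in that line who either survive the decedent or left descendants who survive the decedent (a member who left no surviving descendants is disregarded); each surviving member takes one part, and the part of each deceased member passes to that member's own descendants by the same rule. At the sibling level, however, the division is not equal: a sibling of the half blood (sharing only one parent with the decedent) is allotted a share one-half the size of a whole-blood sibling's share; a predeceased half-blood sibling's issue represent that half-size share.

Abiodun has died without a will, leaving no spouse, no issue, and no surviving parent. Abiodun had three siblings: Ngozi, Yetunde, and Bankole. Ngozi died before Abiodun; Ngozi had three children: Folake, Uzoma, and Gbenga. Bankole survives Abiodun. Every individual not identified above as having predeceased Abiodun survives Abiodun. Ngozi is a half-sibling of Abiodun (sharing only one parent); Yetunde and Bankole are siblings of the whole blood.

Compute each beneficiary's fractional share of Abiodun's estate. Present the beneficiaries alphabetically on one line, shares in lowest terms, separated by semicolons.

No spouse, descendants, or parent survives, so the estate passes to Abiodun's siblings per stirpes.
Half-blood siblings count for one-half the weight of whole-blood siblings at the initial division.
Dividing 1 in proportion to weights (total weight 5/2): Ngozi (weight 1/2) → 1/5; Yetunde (weight 1) → 2/5; Bankole (weight 1) → 2/5.
Ngozi predeceased; the 1/5 allotted to Ngozi's branch passes to Ngozi's issue by representation.
The 1/5 is divided into 3 equal shares of 1/15 among Folake, Uzoma, Gbenga.
Folake is living and takes 1/15.
Uzoma is living and takes 1/15.
Gbenga is living and takes 1/15.
Yetunde is living and takes 2/5.
Bankole is living and takes 2/5.

Bankole 2/5; Folake 1/15; Gbenga 1/15; Uzoma 1/15; Yetunde 2/5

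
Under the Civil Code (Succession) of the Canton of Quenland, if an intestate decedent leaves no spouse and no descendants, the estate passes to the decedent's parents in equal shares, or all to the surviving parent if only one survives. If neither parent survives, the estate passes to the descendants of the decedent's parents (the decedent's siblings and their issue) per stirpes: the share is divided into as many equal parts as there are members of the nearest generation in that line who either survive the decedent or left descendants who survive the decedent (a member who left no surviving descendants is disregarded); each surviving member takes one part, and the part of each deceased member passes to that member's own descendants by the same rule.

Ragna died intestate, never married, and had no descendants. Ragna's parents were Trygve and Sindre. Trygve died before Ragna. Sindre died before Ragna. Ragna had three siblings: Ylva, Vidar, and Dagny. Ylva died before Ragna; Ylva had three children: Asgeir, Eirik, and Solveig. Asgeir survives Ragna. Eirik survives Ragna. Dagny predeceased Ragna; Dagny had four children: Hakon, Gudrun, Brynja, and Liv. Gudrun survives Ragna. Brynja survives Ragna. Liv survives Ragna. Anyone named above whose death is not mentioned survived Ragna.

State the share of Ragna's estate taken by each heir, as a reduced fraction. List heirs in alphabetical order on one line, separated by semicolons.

Neither parent survives and there are no descendants, so the estate passes to Ragna's siblings and their issue per stirpes.
The estate is divided into 3 equal shares of 1/3 among Ylva, Vidar, Dagny.
Ylva predeceased; the 1/3 allotted to Ylva's branch passes to Ylva's issue by representation.
The 1/3 is divided into 3 equal shares of 1/9 among Asgeir, Eirik, Solveig.
Asgeir is living and takes 1/9.
Eirik is living and takes 1/9.
Solveig is living and takes 1/9.
Vidar is living and takes 1/3.
Dagny predeceased; the 1/3 allotted to Dagny's branch passes to Dagny's issue by representation.
The 1/3 is divided into 4 equal shares of 1/12 among Hakon, Gudrun, Brynja, Liv.
Hakon is living and takes 1/12.
Gudrun is living and takes 1/12.
Brynja is living and takes 1/12.
Liv is living and takes 1/12.

Asgeir 1/9; Brynja 1/12; Eirik 1/9; Gudrun 1/12; Hakon 1/12; Liv 1/12; Solveig 1/9; Vidar 1/3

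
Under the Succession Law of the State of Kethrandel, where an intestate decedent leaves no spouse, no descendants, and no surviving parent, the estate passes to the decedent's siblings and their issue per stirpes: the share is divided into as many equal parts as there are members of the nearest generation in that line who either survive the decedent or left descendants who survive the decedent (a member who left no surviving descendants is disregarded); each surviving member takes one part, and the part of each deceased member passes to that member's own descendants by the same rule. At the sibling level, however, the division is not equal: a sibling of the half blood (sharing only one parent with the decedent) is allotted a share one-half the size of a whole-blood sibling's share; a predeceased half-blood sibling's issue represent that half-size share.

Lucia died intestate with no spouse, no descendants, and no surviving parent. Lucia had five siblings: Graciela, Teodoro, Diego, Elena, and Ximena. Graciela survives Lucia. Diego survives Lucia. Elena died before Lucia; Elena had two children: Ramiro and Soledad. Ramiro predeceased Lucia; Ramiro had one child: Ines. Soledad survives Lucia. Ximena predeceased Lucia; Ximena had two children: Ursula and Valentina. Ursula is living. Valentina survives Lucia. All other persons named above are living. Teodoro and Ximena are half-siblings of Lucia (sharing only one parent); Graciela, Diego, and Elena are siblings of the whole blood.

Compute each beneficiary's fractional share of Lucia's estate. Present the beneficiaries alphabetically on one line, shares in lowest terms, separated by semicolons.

Diego 1/4; Graciela 1/4; Ines 1/8; Soledad 1/8; Teodoro 1/8; Ursula 1/16; Valentina 1/16

No spouse, descendants, or parent survives, so the estate passes to Lucia's siblings per stirpes.
Half-blood siblings count for one-half the weight of whole-blood siblings at the initial division.
Dividing 1 in proportion to weights (total weight 4): Graciela (weight 1) → 1/4; Teodoro (weight 1/2) → 1/8; Diego (weight 1) → 1/4; Elena (weight 1) → 1/4; Ximena (weight 1/2) → 1/8.
Graciela is living and takes 1/4.
Teodoro is living and takes 1/8.
Diego is living and takes 1/4.
Elena predeceased; the 1/4 allotted to Elena's branch passes to Elena's issue by representation.
The 1/4 is divided into 2 equal shares of 1/8 among Ramiro, Soledad.
Ramiro predeceased; the 1/8 allotted to Ramiro's branch passes to Ramiro's issue by representation.
Ines is the sole taker at this level and receives the full 1/8.
Soledad is living and takes 1/8.
Ximena predeceased; the 1/8 allotted to Ximena's branch passes to Ximena's issue by representation.
The 1/8 is divided into 2 equal shares of 1/16 among Ursula, Valentina.
Ursula is living and takes 1/16.
Valentina is living and takes 1/16.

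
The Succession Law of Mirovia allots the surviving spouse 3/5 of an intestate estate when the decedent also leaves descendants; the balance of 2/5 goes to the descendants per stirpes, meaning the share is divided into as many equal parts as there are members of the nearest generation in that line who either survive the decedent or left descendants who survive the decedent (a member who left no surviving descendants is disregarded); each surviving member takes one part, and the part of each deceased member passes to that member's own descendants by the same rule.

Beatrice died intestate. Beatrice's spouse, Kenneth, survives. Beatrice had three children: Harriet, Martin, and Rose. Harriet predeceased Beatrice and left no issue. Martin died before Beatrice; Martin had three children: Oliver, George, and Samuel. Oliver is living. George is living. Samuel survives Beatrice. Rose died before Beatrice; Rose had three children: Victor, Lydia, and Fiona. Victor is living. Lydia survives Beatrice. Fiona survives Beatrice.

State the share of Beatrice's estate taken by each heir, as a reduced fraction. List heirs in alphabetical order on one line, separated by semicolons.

Fiona 1/15; George 1/15; Kenneth 3/5; Lydia 1/15; Oliver 1/15; Samuel 1/15; Victor 1/15

Kenneth, as surviving spouse, takes 3/5.
The remaining 2/5 passes to Beatrice's descendants per stirpes.
Harriet left no surviving issue, so that branch lapses and is disregarded.
The 2/5 is divided into 2 equal shares of 1/5 among Martin, Rose.
Martin predeceased; the 1/5 allotted to Martin's branch passes to Martin's issue by representation.
The 1/5 is divided into 3 equal shares of 1/15 among Oliver, George, Samuel.
Oliver is living and takes 1/15.
George is living and takes 1/15.
Samuel is living and takes 1/15.
Rose predeceased; the 1/5 allotted to Rose's branch passes to Rose's issue by representation.
The 1/5 is divided into 3 equal shares of 1/15 among Victor, Lydia, Fiona.
Victor is living and takes 1/15.
Lydia is living and takes 1/15.
Fiona is living and takes 1/15.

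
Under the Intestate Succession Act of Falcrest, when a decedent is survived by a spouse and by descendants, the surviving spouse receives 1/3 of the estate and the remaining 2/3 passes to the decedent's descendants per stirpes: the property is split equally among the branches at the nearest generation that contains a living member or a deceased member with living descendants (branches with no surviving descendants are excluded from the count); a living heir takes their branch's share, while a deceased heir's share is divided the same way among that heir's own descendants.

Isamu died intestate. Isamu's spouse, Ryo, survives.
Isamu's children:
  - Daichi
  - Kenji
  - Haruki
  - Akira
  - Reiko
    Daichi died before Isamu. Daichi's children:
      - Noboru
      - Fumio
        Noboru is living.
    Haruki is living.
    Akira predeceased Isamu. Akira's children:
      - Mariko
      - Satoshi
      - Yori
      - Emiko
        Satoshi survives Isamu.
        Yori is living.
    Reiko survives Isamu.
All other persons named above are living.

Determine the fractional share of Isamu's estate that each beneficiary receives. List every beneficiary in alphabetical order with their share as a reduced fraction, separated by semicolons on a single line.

Ryo, as surviving spouse, takes 1/3.
The remaining 2/3 passes to Isamu's descendants per stirpes.
The 2/3 is divided into 5 equal shares of 2/15 among Daichi, Kenji, Haruki, Akira, Reiko.
Daichi predeceased; the 2/15 allotted to Daichi's branch passes to Daichi's issue by representation.
The 2/15 is divided into 2 equal shares of 1/15 among Noboru, Fumio.
Noboru is living and takes 1/15.
Fumio is living and takes 1/15.
Kenji is living and takes 2/15.
Haruki is living and takes 2/15.
Akira predeceased; the 2/15 allotted to Akira's branch passes to Akira's issue by representation.
The 2/15 is divided into 4 equal shares of 1/30 among Mariko, Satoshi, Yori, Emiko.
Mariko is living and takes 1/30.
Satoshi is living and takes 1/30.
Yori is living and takes 1/30.
Emiko is living and takes 1/30.
Reiko is living and takes 2/15.

Emiko 1/30; Fumio 1/15; Haruki 2/15; Kenji 2/15; Mariko 1/30; Noboru 1/15; Reiko 2/15; Ryo 1/3; Satoshi 1/30; Yori 1/30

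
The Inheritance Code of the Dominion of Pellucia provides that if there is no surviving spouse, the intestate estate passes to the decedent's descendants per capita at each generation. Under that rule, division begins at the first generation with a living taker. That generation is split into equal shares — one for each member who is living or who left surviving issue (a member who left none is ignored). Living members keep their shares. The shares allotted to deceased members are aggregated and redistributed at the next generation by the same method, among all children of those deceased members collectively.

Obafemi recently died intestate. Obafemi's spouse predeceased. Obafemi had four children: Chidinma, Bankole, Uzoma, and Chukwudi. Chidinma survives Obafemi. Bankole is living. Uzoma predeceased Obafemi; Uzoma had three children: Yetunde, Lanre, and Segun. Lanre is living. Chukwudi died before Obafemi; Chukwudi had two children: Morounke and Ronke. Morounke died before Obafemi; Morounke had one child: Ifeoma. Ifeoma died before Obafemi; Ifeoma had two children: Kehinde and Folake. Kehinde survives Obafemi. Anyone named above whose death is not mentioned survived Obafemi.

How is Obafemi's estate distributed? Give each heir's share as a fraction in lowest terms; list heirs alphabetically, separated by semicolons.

Bankole 1/4; Chidinma 1/4; Folake 1/20; Kehinde 1/20; Lanre 1/10; Ronke 1/10; Segun 1/10; Yetunde 1/10

There is no surviving spouse, so the entire estate passes to Obafemi's descendants per capita at each generation.
At generation 1 (Chidinma, Bankole, Uzoma, Chukwudi) there are 4 shares of (1)/4 = 1/4 each.
Living: Chidinma and Bankole — each takes 1/4.
Deceased: Uzoma and Chukwudi. Their combined 1/2 is pooled and carried to generation 2.
At generation 2 (Yetunde, Lanre, Segun, Morounke, Ronke) there are 5 shares of (1/2)/5 = 1/10 each.
Living: Yetunde, Lanre, Segun, and Ronke — each takes 1/10.
Deceased: Morounke. That 1/10 share is carried to generation 3.
At generation 3 (Ifeoma) there are 1 shares of (1/10)/1 = 1/10 each.
Deceased: Ifeoma. That 1/10 share is carried to generation 4.
At generation 4 (Kehinde, Folake) there are 2 shares of (1/10)/2 = 1/20 each.
Living: Kehinde and Folake — each takes 1/20.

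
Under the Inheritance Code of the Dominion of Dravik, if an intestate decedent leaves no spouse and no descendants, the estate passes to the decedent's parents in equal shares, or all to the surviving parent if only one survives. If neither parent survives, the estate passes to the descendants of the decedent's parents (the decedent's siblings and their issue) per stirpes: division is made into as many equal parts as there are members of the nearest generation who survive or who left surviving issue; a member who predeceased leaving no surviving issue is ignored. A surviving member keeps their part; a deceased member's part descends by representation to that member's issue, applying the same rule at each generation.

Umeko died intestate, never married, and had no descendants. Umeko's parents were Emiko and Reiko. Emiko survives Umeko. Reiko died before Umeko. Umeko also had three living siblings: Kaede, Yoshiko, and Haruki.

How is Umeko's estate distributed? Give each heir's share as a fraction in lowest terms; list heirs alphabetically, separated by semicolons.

Emiko 1

Only one parent, Emiko, survives, so Emiko takes the entire estate. The siblings take nothing because a surviving parent has priority.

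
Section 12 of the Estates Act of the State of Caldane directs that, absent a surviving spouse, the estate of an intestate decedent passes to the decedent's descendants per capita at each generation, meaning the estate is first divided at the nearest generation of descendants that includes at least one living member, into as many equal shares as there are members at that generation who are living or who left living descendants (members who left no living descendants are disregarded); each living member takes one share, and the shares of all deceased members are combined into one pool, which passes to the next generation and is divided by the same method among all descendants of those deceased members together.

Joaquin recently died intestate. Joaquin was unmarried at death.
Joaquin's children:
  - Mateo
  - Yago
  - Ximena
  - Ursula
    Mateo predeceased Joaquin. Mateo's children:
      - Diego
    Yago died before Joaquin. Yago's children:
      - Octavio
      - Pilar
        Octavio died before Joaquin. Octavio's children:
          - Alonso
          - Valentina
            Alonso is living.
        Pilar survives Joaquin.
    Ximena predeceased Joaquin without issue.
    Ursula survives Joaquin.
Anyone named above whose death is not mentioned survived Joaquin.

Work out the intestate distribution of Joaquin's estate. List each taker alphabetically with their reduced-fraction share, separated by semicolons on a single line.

There is no surviving spouse, so the entire estate passes to Joaquin's descendants per capita at each generation.
At generation 1 (Mateo, Yago, Ursula) there are 3 shares of (1)/3 = 1/3 each.
Living: Ursula — each takes 1/3.
Deceased: Mateo and Yago. Their combined 2/3 is pooled and carried to generation 2.
At generation 2 (Diego, Octavio, Pilar) there are 3 shares of (2/3)/3 = 2/9 each.
Living: Diego and Pilar — each takes 2/9.
Deceased: Octavio. That 2/9 share is carried to generation 3.
At generation 3 (Alonso, Valentina) there are 2 shares of (2/9)/2 = 1/9 each.
Living: Alonso and Valentina — each takes 1/9.

Alonso 1/9; Diego 2/9; Pilar 2/9; Ursula 1/3; Valentina 1/9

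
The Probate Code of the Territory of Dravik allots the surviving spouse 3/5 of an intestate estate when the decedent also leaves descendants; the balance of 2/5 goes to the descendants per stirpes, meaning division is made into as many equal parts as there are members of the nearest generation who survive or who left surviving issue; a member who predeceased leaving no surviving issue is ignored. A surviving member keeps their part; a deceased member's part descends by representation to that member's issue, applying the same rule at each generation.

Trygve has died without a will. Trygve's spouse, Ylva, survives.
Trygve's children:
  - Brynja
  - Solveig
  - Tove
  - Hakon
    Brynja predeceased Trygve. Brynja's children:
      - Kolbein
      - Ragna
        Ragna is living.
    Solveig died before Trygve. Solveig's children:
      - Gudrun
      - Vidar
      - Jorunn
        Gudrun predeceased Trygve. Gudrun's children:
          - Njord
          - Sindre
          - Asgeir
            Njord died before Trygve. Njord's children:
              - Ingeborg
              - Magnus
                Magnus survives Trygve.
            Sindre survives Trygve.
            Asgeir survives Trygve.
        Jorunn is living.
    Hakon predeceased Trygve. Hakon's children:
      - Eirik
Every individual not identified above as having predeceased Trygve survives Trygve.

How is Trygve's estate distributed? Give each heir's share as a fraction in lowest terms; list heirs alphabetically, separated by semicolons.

Ylva, as surviving spouse, takes 3/5.
The remaining 2/5 passes to Trygve's descendants per stirpes.
The 2/5 is divided into 4 equal shares of 1/10 among Brynja, Solveig, Tove, Hakon.
Brynja predeceased; the 1/10 allotted to Brynja's branch passes to Brynja's issue by representation.
The 1/10 is divided into 2 equal shares of 1/20 among Kolbein, Ragna.
Kolbein is living and takes 1/20.
Ragna is living and takes 1/20.
Solveig predeceased; the 1/10 allotted to Solveig's branch passes to Solveig's issue by representation.
The 1/10 is divided into 3 equal shares of 1/30 among Gudrun, Vidar, Jorunn.
Gudrun predeceased; the 1/30 allotted to Gudrun's branch passes to Gudrun's issue by representation.
The 1/30 is divided into 3 equal shares of 1/90 among Njord, Sindre, Asgeir.
Njord predeceased; the 1/90 allotted to Njord's branch passes to Njord's issue by representation.
The 1/90 is divided into 2 equal shares of 1/180 among Ingeborg, Magnus.
Ingeborg is living and takes 1/180.
Magnus is living and takes 1/180.
Sindre is living and takes 1/90.
Asgeir is living and takes 1/90.
Vidar is living and takes 1/30.
Jorunn is living and takes 1/30.
Tove is living and takes 1/10.
Hakon predeceased; the 1/10 allotted to Hakon's branch passes to Hakon's issue by representation.
Eirik is the sole taker at this level and receives the full 1/10.

Asgeir 1/90; Eirik 1/10; Ingeborg 1/180; Jorunn 1/30; Kolbein 1/20; Magnus 1/180; Ragna 1/20; Sindre 1/90; Tove 1/10; Vidar 1/30; Ylva 3/5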